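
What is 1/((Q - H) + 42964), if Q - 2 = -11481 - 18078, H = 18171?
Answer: -1/4764 ≈ -0.00020991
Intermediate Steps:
Q = -29557 (Q = 2 + (-11481 - 18078) = 2 - 29559 = -29557)
1/((Q - H) + 42964) = 1/((-29557 - 1*18171) + 42964) = 1/((-29557 - 18171) + 42964) = 1/(-47728 + 42964) = 1/(-4764) = -1/4764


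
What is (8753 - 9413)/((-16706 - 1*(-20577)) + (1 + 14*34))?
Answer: -165/1087 ≈ -0.15179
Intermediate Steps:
(8753 - 9413)/((-16706 - 1*(-20577)) + (1 + 14*34)) = -660/((-16706 + 20577) + (1 + 476)) = -660/(3871 + 477) = -660/4348 = -660*1/4348 = -165/1087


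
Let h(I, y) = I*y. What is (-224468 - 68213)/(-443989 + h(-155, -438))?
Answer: 292681/376099 ≈ 0.77820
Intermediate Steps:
(-224468 - 68213)/(-443989 + h(-155, -438)) = (-224468 - 68213)/(-443989 - 155*(-438)) = -292681/(-443989 + 67890) = -292681/(-376099) = -292681*(-1/376099) = 292681/376099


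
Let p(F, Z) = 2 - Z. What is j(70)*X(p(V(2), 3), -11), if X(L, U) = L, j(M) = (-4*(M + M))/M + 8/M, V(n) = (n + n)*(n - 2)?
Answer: 276/35 ≈ 7.8857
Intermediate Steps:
V(n) = 2*n*(-2 + n) (V(n) = (2*n)*(-2 + n) = 2*n*(-2 + n))
j(M) = -8 + 8/M (j(M) = (-8*M)/M + 8/M = -8 + 8/M)
j(70)*X(p(V(2), 3), -11) = (-8 + 8/70)*(2 - 1*3) = (-8 + 8*(1/70))*(2 - 3) = (-8 + 4/35)*(-1) = -276/35*(-1) = 276/35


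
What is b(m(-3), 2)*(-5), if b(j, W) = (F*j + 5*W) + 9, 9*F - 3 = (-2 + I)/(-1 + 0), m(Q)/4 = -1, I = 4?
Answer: -835/9 ≈ -92.778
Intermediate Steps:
m(Q) = -4 (m(Q) = 4*(-1) = -4)
F = ⅑ (F = ⅓ + ((-2 + 4)/(-1 + 0))/9 = ⅓ + (2/(-1))/9 = ⅓ + (2*(-1))/9 = ⅓ + (⅑)*(-2) = ⅓ - 2/9 = ⅑ ≈ 0.11111)
b(j, W) = 9 + 5*W + j/9 (b(j, W) = (j/9 + 5*W) + 9 = (5*W + j/9) + 9 = 9 + 5*W + j/9)
b(m(-3), 2)*(-5) = (9 + 5*2 + (⅑)*(-4))*(-5) = (9 + 10 - 4/9)*(-5) = (167/9)*(-5) = -835/9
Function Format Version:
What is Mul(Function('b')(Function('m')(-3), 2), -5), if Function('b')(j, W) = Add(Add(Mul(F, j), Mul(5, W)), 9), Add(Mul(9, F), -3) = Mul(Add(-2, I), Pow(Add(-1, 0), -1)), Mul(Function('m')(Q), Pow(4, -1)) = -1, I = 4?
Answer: Rational(-835, 9) ≈ -92.778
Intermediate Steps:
Function('m')(Q) = -4 (Function('m')(Q) = Mul(4, -1) = -4)
F = Rational(1, 9) (F = Add(Rational(1, 3), Mul(Rational(1, 9), Mul(Add(-2, 4), Pow(Add(-1, 0), -1)))) = Add(Rational(1, 3), Mul(Rational(1, 9), Mul(2, Pow(-1, -1)))) = Add(Rational(1, 3), Mul(Rational(1, 9), Mul(2, -1))) = Add(Rational(1, 3), Mul(Rational(1, 9), -2)) = Add(Rational(1, 3), Rational(-2, 9)) = Rational(1, 9) ≈ 0.11111)
Function('b')(j, W) = Add(9, Mul(5, W), Mul(Rational(1, 9), j)) (Function('b')(j, W) = Add(Add(Mul(Rational(1, 9), j), Mul(5, W)), 9) = Add(Add(Mul(5, W), Mul(Rational(1, 9), j)), 9) = Add(9, Mul(5, W), Mul(Rational(1, 9), j)))
Mul(Function('b')(Function('m')(-3), 2), -5) = Mul(Add(9, Mul(5, 2), Mul(Rational(1, 9), -4)), -5) = Mul(Add(9, 10, Rational(-4, 9)), -5) = Mul(Rational(167, 9), -5) = Rational(-835, 9)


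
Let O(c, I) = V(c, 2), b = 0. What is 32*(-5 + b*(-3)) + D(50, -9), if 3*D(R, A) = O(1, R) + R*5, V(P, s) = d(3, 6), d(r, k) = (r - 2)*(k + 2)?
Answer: -74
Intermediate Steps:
d(r, k) = (-2 + r)*(2 + k)
V(P, s) = 8 (V(P, s) = -4 - 2*6 + 2*3 + 6*3 = -4 - 12 + 6 + 18 = 8)
O(c, I) = 8
D(R, A) = 8/3 + 5*R/3 (D(R, A) = (8 + R*5)/3 = (8 + 5*R)/3 = 8/3 + 5*R/3)
32*(-5 + b*(-3)) + D(50, -9) = 32*(-5 + 0*(-3)) + (8/3 + (5/3)*50) = 32*(-5 + 0) + (8/3 + 250/3) = 32*(-5) + 86 = -160 + 86 = -74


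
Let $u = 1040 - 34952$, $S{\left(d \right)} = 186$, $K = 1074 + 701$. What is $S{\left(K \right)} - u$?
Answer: $34098$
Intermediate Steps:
$K = 1775$
$u = -33912$ ($u = 1040 - 34952 = -33912$)
$S{\left(K \right)} - u = 186 - -33912 = 186 + 33912 = 34098$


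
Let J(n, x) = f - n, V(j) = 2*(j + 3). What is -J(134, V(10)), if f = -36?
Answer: 170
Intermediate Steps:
V(j) = 6 + 2*j (V(j) = 2*(3 + j) = 6 + 2*j)
J(n, x) = -36 - n
-J(134, V(10)) = -(-36 - 1*134) = -(-36 - 134) = -1*(-170) = 170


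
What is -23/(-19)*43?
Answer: 989/19 ≈ 52.053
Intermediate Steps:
-23/(-19)*43 = -23*(-1/19)*43 = (23/19)*43 = 989/19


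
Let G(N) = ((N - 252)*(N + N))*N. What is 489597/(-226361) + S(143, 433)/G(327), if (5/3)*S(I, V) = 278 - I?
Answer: -290844418767/134469752050 ≈ -2.1629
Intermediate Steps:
S(I, V) = 834/5 - 3*I/5 (S(I, V) = 3*(278 - I)/5 = 834/5 - 3*I/5)
G(N) = 2*N²*(-252 + N) (G(N) = ((-252 + N)*(2*N))*N = (2*N*(-252 + N))*N = 2*N²*(-252 + N))
489597/(-226361) + S(143, 433)/G(327) = 489597/(-226361) + (834/5 - ⅗*143)/((2*327²*(-252 + 327))) = 489597*(-1/226361) + (834/5 - 429/5)/((2*106929*75)) = -489597/226361 + 81/16039350 = -489597/226361 + 81*(1/16039350) = -489597/226361 + 3/594050 = -290844418767/134469752050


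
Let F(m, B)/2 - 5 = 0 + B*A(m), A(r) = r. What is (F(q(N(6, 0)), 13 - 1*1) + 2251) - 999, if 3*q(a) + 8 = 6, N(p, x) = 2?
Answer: 1246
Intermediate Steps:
q(a) = -⅔ (q(a) = -8/3 + (⅓)*6 = -8/3 + 2 = -⅔)
F(m, B) = 10 + 2*B*m (F(m, B) = 10 + 2*(0 + B*m) = 10 + 2*(B*m) = 10 + 2*B*m)
(F(q(N(6, 0)), 13 - 1*1) + 2251) - 999 = ((10 + 2*(13 - 1*1)*(-⅔)) + 2251) - 999 = ((10 + 2*(13 - 1)*(-⅔)) + 2251) - 999 = ((10 + 2*12*(-⅔)) + 2251) - 999 = ((10 - 16) + 2251) - 999 = (-6 + 2251) - 999 = 2245 - 999 = 1246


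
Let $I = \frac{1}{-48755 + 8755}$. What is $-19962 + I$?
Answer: $- \frac{798480001}{40000} \approx -19962.0$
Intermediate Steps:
$I = - \frac{1}{40000}$ ($I = \frac{1}{-40000} = - \frac{1}{40000} \approx -2.5 \cdot 10^{-5}$)
$-19962 + I = -19962 - \frac{1}{40000} = - \frac{798480001}{40000}$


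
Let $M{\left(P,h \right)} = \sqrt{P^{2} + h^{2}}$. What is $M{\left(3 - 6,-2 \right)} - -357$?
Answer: $357 + \sqrt{13} \approx 360.61$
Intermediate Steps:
$M{\left(3 - 6,-2 \right)} - -357 = \sqrt{\left(3 - 6\right)^{2} + \left(-2\right)^{2}} - -357 = \sqrt{\left(-3\right)^{2} + 4} + 357 = \sqrt{9 + 4} + 357 = \sqrt{13} + 357 = 357 + \sqrt{13}$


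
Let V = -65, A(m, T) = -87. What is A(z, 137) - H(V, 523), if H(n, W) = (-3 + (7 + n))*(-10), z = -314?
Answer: -697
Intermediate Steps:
H(n, W) = -40 - 10*n (H(n, W) = (4 + n)*(-10) = -40 - 10*n)
A(z, 137) - H(V, 523) = -87 - (-40 - 10*(-65)) = -87 - (-40 + 650) = -87 - 1*610 = -87 - 610 = -697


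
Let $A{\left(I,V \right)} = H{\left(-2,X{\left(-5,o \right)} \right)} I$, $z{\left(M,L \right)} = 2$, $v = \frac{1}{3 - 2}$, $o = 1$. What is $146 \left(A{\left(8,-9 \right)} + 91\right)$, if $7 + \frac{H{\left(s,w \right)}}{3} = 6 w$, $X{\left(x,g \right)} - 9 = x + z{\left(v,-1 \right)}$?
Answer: $114902$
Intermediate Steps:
$v = 1$ ($v = 1^{-1} = 1$)
$X{\left(x,g \right)} = 11 + x$ ($X{\left(x,g \right)} = 9 + \left(x + 2\right) = 9 + \left(2 + x\right) = 11 + x$)
$H{\left(s,w \right)} = -21 + 18 w$ ($H{\left(s,w \right)} = -21 + 3 \cdot 6 w = -21 + 18 w$)
$A{\left(I,V \right)} = 87 I$ ($A{\left(I,V \right)} = \left(-21 + 18 \left(11 - 5\right)\right) I = \left(-21 + 18 \cdot 6\right) I = \left(-21 + 108\right) I = 87 I$)
$146 \left(A{\left(8,-9 \right)} + 91\right) = 146 \left(87 \cdot 8 + 91\right) = 146 \left(696 + 91\right) = 146 \cdot 787 = 114902$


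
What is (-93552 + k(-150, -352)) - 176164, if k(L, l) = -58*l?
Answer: -249300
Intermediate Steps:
(-93552 + k(-150, -352)) - 176164 = (-93552 - 58*(-352)) - 176164 = (-93552 + 20416) - 176164 = -73136 - 176164 = -249300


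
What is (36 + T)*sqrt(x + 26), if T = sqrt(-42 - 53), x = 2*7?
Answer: 2*sqrt(10)*(36 + I*sqrt(95)) ≈ 227.68 + 61.644*I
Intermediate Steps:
x = 14
T = I*sqrt(95) (T = sqrt(-95) = I*sqrt(95) ≈ 9.7468*I)
(36 + T)*sqrt(x + 26) = (36 + I*sqrt(95))*sqrt(14 + 26) = (36 + I*sqrt(95))*sqrt(40) = (36 + I*sqrt(95))*(2*sqrt(10)) = 2*sqrt(10)*(36 + I*sqrt(95))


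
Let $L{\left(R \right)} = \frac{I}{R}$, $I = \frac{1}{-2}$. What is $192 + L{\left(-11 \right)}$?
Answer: $\frac{4225}{22} \approx 192.05$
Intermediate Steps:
$I = - \frac{1}{2} \approx -0.5$
$L{\left(R \right)} = - \frac{1}{2 R}$
$192 + L{\left(-11 \right)} = 192 - \frac{1}{2 \left(-11\right)} = 192 - - \frac{1}{22} = 192 + \frac{1}{22} = \frac{4225}{22}$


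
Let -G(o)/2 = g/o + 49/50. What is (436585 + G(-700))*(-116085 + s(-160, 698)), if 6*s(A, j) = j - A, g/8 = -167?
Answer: -8858126944888/175 ≈ -5.0618e+10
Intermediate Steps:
g = -1336 (g = 8*(-167) = -1336)
s(A, j) = -A/6 + j/6 (s(A, j) = (j - A)/6 = -A/6 + j/6)
G(o) = -49/25 + 2672/o (G(o) = -2*(-1336/o + 49/50) = -2*(49/50 - 1336/o) = -49/25 + 2672/o)
(436585 + G(-700))*(-116085 + s(-160, 698)) = (436585 + (-49/25 + 2672/(-700)))*(-116085 + (-⅙*(-160) + (⅙)*698)) = (436585 + (-49/25 + 2672*(-1/700)))*(-116085 + (80/3 + 349/3)) = (436585 + (-49/25 - 668/175))*(-116085 + 143) = (436585 - 1011/175)*(-115942) = (76401364/175)*(-115942) = -8858126944888/175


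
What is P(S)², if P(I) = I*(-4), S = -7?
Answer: 784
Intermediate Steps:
P(I) = -4*I
P(S)² = (-4*(-7))² = 28² = 784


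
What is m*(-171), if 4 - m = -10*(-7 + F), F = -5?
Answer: 19836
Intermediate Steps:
m = -116 (m = 4 - (-10)*(-7 - 5) = 4 - (-10)*(-12) = 4 - 1*120 = 4 - 120 = -116)
m*(-171) = -116*(-171) = 19836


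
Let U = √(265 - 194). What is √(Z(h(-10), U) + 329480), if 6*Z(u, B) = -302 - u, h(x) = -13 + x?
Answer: √1317734/2 ≈ 573.96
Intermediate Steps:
U = √71 ≈ 8.4261
Z(u, B) = -151/3 - u/6 (Z(u, B) = (-302 - u)/6 = -151/3 - u/6)
√(Z(h(-10), U) + 329480) = √((-151/3 - (-13 - 10)/6) + 329480) = √((-151/3 - ⅙*(-23)) + 329480) = √((-151/3 + 23/6) + 329480) = √(-93/2 + 329480) = √(658867/2) = √1317734/2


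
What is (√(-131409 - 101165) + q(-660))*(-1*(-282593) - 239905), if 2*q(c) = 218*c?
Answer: -3070974720 + 42688*I*√232574 ≈ -3.071e+9 + 2.0587e+7*I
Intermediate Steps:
q(c) = 109*c (q(c) = (218*c)/2 = 109*c)
(√(-131409 - 101165) + q(-660))*(-1*(-282593) - 239905) = (√(-131409 - 101165) + 109*(-660))*(-1*(-282593) - 239905) = (√(-232574) - 71940)*(282593 - 239905) = (I*√232574 - 71940)*42688 = (-71940 + I*√232574)*42688 = -3070974720 + 42688*I*√232574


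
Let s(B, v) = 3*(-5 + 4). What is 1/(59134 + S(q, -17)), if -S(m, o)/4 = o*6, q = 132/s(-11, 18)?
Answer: 1/59542 ≈ 1.6795e-5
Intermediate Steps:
s(B, v) = -3 (s(B, v) = 3*(-1) = -3)
q = -44 (q = 132/(-3) = 132*(-⅓) = -44)
S(m, o) = -24*o (S(m, o) = -4*o*6 = -24*o)
1/(59134 + S(q, -17)) = 1/(59134 - 24*(-17)) = 1/(59134 + 408) = 1/59542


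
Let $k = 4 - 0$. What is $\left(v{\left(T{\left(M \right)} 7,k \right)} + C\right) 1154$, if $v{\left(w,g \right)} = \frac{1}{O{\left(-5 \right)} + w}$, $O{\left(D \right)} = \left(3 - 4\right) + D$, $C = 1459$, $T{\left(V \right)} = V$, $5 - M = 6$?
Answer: $\frac{21886764}{13} \approx 1.6836 \cdot 10^{6}$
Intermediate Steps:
$M = -1$ ($M = 5 - 6 = -1$)
$O{\left(D \right)} = -1 + D$
$k = 4$ ($k = 4 + 0 = 4$)
$v{\left(w,g \right)} = \frac{1}{-6 + w}$ ($v{\left(w,g \right)} = \frac{1}{\left(-1 - 5\right) + w} = \frac{1}{-6 + w}$)
$\left(v{\left(T{\left(M \right)} 7,k \right)} + C\right) 1154 = \left(\frac{1}{-6 - 7} + 1459\right) 1154 = \left(\frac{1}{-13} + 1459\right) 1154 = \left(- \frac{1}{13} + 1459\right) 1154 = \frac{18966}{13} \cdot 1154 = \frac{21886764}{13}$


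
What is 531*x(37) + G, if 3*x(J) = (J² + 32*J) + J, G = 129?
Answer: 458559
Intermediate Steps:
x(J) = 11*J + J²/3 (x(J) = ((J² + 32*J) + J)/3 = (J² + 33*J)/3 = 11*J + J²/3)
531*x(37) + G = 531*((⅓)*37*(33 + 37)) + 129 = 531*((⅓)*37*70) + 129 = 531*(2590/3) + 129 = 458430 + 129 = 458559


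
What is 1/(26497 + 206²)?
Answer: 1/68933 ≈ 1.4507e-5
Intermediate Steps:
1/(26497 + 206²) = 1/(26497 + 42436) = 1/68933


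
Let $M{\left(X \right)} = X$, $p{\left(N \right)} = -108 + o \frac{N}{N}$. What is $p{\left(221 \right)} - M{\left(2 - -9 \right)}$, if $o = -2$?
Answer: $-121$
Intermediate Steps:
$p{\left(N \right)} = -110$ ($p{\left(N \right)} = -108 - 2 \frac{N}{N} = -108 - 2 = -110$)
$p{\left(221 \right)} - M{\left(2 - -9 \right)} = -110 - \left(2 - -9\right) = -110 - \left(2 + 9\right) = -110 - 11 = -121$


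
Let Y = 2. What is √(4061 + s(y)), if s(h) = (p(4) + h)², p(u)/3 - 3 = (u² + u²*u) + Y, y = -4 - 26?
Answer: √54686 ≈ 233.85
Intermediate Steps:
y = -30
p(u) = 15 + 3*u² + 3*u³ (p(u) = 9 + 3*((u² + u²*u) + 2) = 9 + 3*((u² + u³) + 2) = 9 + 3*(2 + u² + u³) = 9 + (6 + 3*u² + 3*u³) = 15 + 3*u² + 3*u³)
s(h) = (255 + h)² (s(h) = ((15 + 3*4² + 3*4³) + h)² = ((15 + 3*16 + 3*64) + h)² = ((15 + 48 + 192) + h)² = (255 + h)²)
√(4061 + s(y)) = √(4061 + (255 - 30)²) = √(4061 + 225²) = √(4061 + 50625) = √54686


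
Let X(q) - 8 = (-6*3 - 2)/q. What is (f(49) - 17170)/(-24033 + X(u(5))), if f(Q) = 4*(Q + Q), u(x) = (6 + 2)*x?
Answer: 33556/48051 ≈ 0.69834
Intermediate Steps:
u(x) = 8*x
f(Q) = 8*Q (f(Q) = 4*(2*Q) = 8*Q)
X(q) = 8 - 20/q (X(q) = 8 + (-6*3 - 2)/q = 8 + (-18 - 2)/q = 8 - 20/q)
(f(49) - 17170)/(-24033 + X(u(5))) = (8*49 - 17170)/(-24033 + (8 - 20/(8*5))) = (392 - 17170)/(-24033 + (8 - 20/40)) = -16778/(-24033 + (8 - 20*1/40)) = -16778/(-24033 + (8 - ½)) = -16778/(-24033 + 15/2) = -16778/(-48051/2) = -16778*(-2/48051) = 33556/48051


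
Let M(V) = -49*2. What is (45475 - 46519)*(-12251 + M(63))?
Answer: 12892356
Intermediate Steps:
M(V) = -98
(45475 - 46519)*(-12251 + M(63)) = (45475 - 46519)*(-12251 - 98) = -1044*(-12349) = 12892356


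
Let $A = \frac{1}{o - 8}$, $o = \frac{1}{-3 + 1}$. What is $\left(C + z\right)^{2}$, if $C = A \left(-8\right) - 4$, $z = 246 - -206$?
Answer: $\frac{58247424}{289} \approx 2.0155 \cdot 10^{5}$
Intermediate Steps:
$o = - \frac{1}{2}$ ($o = \frac{1}{-2} = - \frac{1}{2} \approx -0.5$)
$A = - \frac{2}{17}$ ($A = \frac{1}{- \frac{1}{2} - 8} = \frac{1}{- \frac{17}{2}} = - \frac{2}{17} \approx -0.11765$)
$z = 452$ ($z = 246 + 206 = 452$)
$C = - \frac{52}{17}$ ($C = \left(- \frac{2}{17}\right) \left(-8\right) - 4 = \frac{16}{17} - 4 = - \frac{52}{17} \approx -3.0588$)
$\left(C + z\right)^{2} = \left(- \frac{52}{17} + 452\right)^{2} = \left(\frac{7632}{17}\right)^{2} = \frac{58247424}{289}$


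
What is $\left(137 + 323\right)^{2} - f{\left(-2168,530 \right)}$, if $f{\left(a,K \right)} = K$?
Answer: $211070$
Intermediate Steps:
$\left(137 + 323\right)^{2} - f{\left(-2168,530 \right)} = \left(137 + 323\right)^{2} - 530 = 460^{2} - 530 = 211600 - 530 = 211070$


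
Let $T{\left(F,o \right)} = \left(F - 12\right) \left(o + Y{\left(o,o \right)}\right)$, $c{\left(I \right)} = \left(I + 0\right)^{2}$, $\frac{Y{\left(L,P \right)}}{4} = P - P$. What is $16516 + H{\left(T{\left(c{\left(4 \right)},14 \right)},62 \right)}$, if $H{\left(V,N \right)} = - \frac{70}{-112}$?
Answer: $\frac{132133}{8} \approx 16517.0$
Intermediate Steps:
$Y{\left(L,P \right)} = 0$ ($Y{\left(L,P \right)} = 4 \left(P - P\right) = 4 \cdot 0 = 0$)
$c{\left(I \right)} = I^{2}$
$T{\left(F,o \right)} = o \left(-12 + F\right)$ ($T{\left(F,o \right)} = \left(F - 12\right) \left(o + 0\right) = \left(-12 + F\right) o = o \left(-12 + F\right)$)
$H{\left(V,N \right)} = \frac{5}{8}$ ($H{\left(V,N \right)} = \left(-70\right) \left(- \frac{1}{112}\right) = \frac{5}{8}$)
$16516 + H{\left(T{\left(c{\left(4 \right)},14 \right)},62 \right)} = 16516 + \frac{5}{8} = \frac{132133}{8}$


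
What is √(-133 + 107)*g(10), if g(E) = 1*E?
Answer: 10*I*√26 ≈ 50.99*I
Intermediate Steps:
g(E) = E
√(-133 + 107)*g(10) = √(-133 + 107)*10 = √(-26)*10 = (I*√26)*10 = 10*I*√26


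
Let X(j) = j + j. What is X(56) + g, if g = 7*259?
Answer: 1925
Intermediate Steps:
X(j) = 2*j
g = 1813
X(56) + g = 2*56 + 1813 = 112 + 1813 = 1925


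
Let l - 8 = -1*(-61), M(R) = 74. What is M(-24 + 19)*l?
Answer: 5106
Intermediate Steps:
l = 69 (l = 8 - 1*(-61) = 8 + 61 = 69)
M(-24 + 19)*l = 74*69 = 5106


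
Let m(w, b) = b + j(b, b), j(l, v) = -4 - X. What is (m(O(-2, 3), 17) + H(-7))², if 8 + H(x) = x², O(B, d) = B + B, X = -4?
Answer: 3364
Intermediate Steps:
j(l, v) = 0 (j(l, v) = -4 - 1*(-4) = -4 + 4 = 0)
O(B, d) = 2*B
m(w, b) = b (m(w, b) = b + 0 = b)
H(x) = -8 + x²
(m(O(-2, 3), 17) + H(-7))² = (17 + (-8 + (-7)²))² = (17 + (-8 + 49))² = (17 + 41)² = 58² = 3364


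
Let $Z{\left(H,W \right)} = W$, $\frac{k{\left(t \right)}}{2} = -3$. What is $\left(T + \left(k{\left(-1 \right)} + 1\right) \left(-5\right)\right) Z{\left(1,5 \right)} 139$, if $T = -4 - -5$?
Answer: $18070$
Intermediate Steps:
$k{\left(t \right)} = -6$ ($k{\left(t \right)} = 2 \left(-3\right) = -6$)
$T = 1$ ($T = -4 + 5 = 1$)
$\left(T + \left(k{\left(-1 \right)} + 1\right) \left(-5\right)\right) Z{\left(1,5 \right)} 139 = \left(1 + \left(-6 + 1\right) \left(-5\right)\right) 5 \cdot 139 = \left(1 - -25\right) 5 \cdot 139 = \left(1 + 25\right) 5 \cdot 139 = 26 \cdot 5 \cdot 139 = 130 \cdot 139 = 18070$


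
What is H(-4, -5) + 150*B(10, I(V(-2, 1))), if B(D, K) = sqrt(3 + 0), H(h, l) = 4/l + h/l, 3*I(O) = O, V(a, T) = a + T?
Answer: 150*sqrt(3) ≈ 259.81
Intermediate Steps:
V(a, T) = T + a
I(O) = O/3
B(D, K) = sqrt(3)
H(-4, -5) + 150*B(10, I(V(-2, 1))) = (4 - 4)/(-5) + 150*sqrt(3) = -1/5*0 + 150*sqrt(3) = 0 + 150*sqrt(3) = 150*sqrt(3)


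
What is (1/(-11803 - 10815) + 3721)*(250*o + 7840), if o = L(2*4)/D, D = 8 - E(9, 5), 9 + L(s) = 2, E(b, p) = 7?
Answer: 256272001965/11309 ≈ 2.2661e+7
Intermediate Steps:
L(s) = -7 (L(s) = -9 + 2 = -7)
D = 1 (D = 8 - 1*7 = 8 - 7 = 1)
o = -7 (o = -7/1 = -7*1 = -7)
(1/(-11803 - 10815) + 3721)*(250*o + 7840) = (1/(-11803 - 10815) + 3721)*(250*(-7) + 7840) = (1/(-22618) + 3721)*(-1750 + 7840) = (-1/22618 + 3721)*6090 = (84161577/22618)*6090 = 256272001965/11309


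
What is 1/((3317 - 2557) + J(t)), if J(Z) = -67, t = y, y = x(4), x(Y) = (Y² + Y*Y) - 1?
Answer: 1/693 ≈ 0.0014430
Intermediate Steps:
x(Y) = -1 + 2*Y² (x(Y) = (Y² + Y²) - 1 = 2*Y² - 1 = -1 + 2*Y²)
y = 31 (y = -1 + 2*4² = -1 + 2*16 = -1 + 32 = 31)
t = 31
1/((3317 - 2557) + J(t)) = 1/((3317 - 2557) - 67) = 1/(760 - 67) = 1/693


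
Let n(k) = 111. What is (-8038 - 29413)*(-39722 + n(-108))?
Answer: 1483471561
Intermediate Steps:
(-8038 - 29413)*(-39722 + n(-108)) = (-8038 - 29413)*(-39722 + 111) = -37451*(-39611) = 1483471561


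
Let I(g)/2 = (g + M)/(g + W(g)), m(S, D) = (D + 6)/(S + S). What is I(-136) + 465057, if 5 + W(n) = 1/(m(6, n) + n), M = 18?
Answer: 57772843855/124227 ≈ 4.6506e+5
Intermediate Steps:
m(S, D) = (6 + D)/(2*S) (m(S, D) = (6 + D)/((2*S)) = (6 + D)*(1/(2*S)) = (6 + D)/(2*S))
W(n) = -5 + 1/(½ + 13*n/12) (W(n) = -5 + 1/((½)*(6 + n)/6 + n) = -5 + 1/((½)*(⅙)*(6 + n) + n) = -5 + 1/((½ + n/12) + n) = -5 + 1/(½ + 13*n/12))
I(g) = 2*(18 + g)/(g + (-18 - 65*g)/(6 + 13*g)) (I(g) = 2*((g + 18)/(g + (-18 - 65*g)/(6 + 13*g))) = 2*((18 + g)/(g + (-18 - 65*g)/(6 + 13*g))) = 2*(18 + g)/(g + (-18 - 65*g)/(6 + 13*g)))
I(-136) + 465057 = 2*(108 + 13*(-136)² + 240*(-136))/(-18 - 59*(-136) + 13*(-136)²) + 465057 = 2*(108 + 13*18496 - 32640)/(-18 + 8024 + 13*18496) + 465057 = 2*(108 + 240448 - 32640)/(-18 + 8024 + 240448) + 465057 = 2*207916/248454 + 465057 = 2*(1/248454)*207916 + 465057 = 207916/124227 + 465057 = 57772843855/124227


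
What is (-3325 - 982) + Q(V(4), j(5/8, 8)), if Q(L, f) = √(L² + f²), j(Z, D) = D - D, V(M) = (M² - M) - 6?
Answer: -4301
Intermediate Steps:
V(M) = -6 + M² - M
j(Z, D) = 0
(-3325 - 982) + Q(V(4), j(5/8, 8)) = (-3325 - 982) + √((-6 + 4² - 1*4)² + 0²) = -4307 + √((-6 + 16 - 4)² + 0) = -4307 + √(6² + 0) = -4307 + √(36 + 0) = -4307 + √36 = -4307 + 6 = -4301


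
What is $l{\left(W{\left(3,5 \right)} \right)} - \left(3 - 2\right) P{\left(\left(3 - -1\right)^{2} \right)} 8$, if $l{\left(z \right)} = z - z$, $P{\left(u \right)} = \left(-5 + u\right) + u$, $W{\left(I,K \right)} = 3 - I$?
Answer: $-216$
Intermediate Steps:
$P{\left(u \right)} = -5 + 2 u$
$l{\left(z \right)} = 0$
$l{\left(W{\left(3,5 \right)} \right)} - \left(3 - 2\right) P{\left(\left(3 - -1\right)^{2} \right)} 8 = 0 - \left(3 - 2\right) \left(-5 + 2 \left(3 - -1\right)^{2}\right) 8 = 0 - 1 \left(-5 + 2 \left(3 + 1\right)^{2}\right) 8 = 0 - 1 \left(-5 + 2 \cdot 4^{2}\right) 8 = 0 - 1 \left(-5 + 2 \cdot 16\right) 8 = 0 - 1 \left(-5 + 32\right) 8 = 0 - 1 \cdot 27 \cdot 8 = 0 - 27 \cdot 8 = 0 - 216 = -216$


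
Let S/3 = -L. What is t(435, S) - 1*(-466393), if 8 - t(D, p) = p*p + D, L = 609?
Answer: -2871963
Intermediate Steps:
S = -1827 (S = 3*(-1*609) = 3*(-609) = -1827)
t(D, p) = 8 - D - p**2 (t(D, p) = 8 - (p*p + D) = 8 - (p**2 + D) = 8 - (D + p**2) = 8 + (-D - p**2) = 8 - D - p**2)
t(435, S) - 1*(-466393) = (8 - 1*435 - 1*(-1827)**2) - 1*(-466393) = (8 - 435 - 1*3337929) + 466393 = (8 - 435 - 3337929) + 466393 = -3338356 + 466393 = -2871963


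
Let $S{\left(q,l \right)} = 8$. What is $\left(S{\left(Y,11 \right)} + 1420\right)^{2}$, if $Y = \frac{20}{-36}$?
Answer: $2039184$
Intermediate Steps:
$Y = - \frac{5}{9}$ ($Y = 20 \left(- \frac{1}{36}\right) = - \frac{5}{9} \approx -0.55556$)
$\left(S{\left(Y,11 \right)} + 1420\right)^{2} = \left(8 + 1420\right)^{2} = 1428^{2} = 2039184$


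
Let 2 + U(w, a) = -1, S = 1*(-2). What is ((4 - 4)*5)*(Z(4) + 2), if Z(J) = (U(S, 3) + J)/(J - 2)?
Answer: 0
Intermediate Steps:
S = -2
U(w, a) = -3 (U(w, a) = -2 - 1 = -3)
Z(J) = (-3 + J)/(-2 + J) (Z(J) = (-3 + J)/(J - 2) = (-3 + J)/(-2 + J))
((4 - 4)*5)*(Z(4) + 2) = ((4 - 4)*5)*((-3 + 4)/(-2 + 4) + 2) = (0*5)*(1/2 + 2) = 0*((½)*1 + 2) = 0*(½ + 2) = 0*(5/2) = 0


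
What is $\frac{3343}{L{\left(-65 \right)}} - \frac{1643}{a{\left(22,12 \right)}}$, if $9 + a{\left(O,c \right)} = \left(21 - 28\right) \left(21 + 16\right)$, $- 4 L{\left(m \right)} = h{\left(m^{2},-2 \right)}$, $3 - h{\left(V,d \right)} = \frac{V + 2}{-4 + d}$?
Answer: $- \frac{4842547}{379220} \approx -12.77$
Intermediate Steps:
$h{\left(V,d \right)} = 3 - \frac{2 + V}{-4 + d}$ ($h{\left(V,d \right)} = 3 - \frac{V + 2}{-4 + d} = 3 - \frac{2 + V}{-4 + d}$)
$L{\left(m \right)} = - \frac{5}{6} - \frac{m^{2}}{24}$ ($L{\left(m \right)} = - \frac{\frac{1}{-4 - 2} \left(-14 - m^{2} + 3 \left(-2\right)\right)}{4} = - \frac{\frac{1}{-6} \left(-14 - m^{2} - 6\right)}{4} = - \frac{\left(- \frac{1}{6}\right) \left(-20 - m^{2}\right)}{4} = - \frac{\frac{10}{3} + \frac{m^{2}}{6}}{4} = - \frac{5}{6} - \frac{m^{2}}{24}$)
$a{\left(O,c \right)} = -268$ ($a{\left(O,c \right)} = -9 + \left(21 - 28\right) \left(21 + 16\right) = -9 - 259 = -268$)
$\frac{3343}{L{\left(-65 \right)}} - \frac{1643}{a{\left(22,12 \right)}} = \frac{3343}{- \frac{5}{6} - \frac{\left(-65\right)^{2}}{24}} - \frac{1643}{-268} = \frac{3343}{- \frac{5}{6} - \frac{4225}{24}} - - \frac{1643}{268} = \frac{3343}{- \frac{5}{6} - \frac{4225}{24}} + \frac{1643}{268} = \frac{3343}{- \frac{1415}{8}} + \frac{1643}{268} = 3343 \left(- \frac{8}{1415}\right) + \frac{1643}{268} = - \frac{26744}{1415} + \frac{1643}{268} = - \frac{4842547}{379220}$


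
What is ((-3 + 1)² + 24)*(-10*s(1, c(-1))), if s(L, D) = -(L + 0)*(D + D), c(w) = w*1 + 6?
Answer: 2800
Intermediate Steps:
c(w) = 6 + w (c(w) = w + 6 = 6 + w)
s(L, D) = -2*D*L (s(L, D) = -L*2*D = -2*D*L)
((-3 + 1)² + 24)*(-10*s(1, c(-1))) = ((-3 + 1)² + 24)*(-(-20)*(6 - 1)) = ((-2)² + 24)*(-(-20)*5) = (4 + 24)*(-10*(-10)) = 28*100 = 2800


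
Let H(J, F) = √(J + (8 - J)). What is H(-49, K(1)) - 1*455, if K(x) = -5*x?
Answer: -455 + 2*√2 ≈ -452.17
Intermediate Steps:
H(J, F) = 2*√2 (H(J, F) = √8 = 2*√2)
H(-49, K(1)) - 1*455 = 2*√2 - 1*455 = 2*√2 - 455 = -455 + 2*√2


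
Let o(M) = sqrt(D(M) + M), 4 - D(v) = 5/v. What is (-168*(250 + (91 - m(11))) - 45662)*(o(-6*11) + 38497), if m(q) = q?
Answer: -3892123694 - 50551*I*sqrt(269742)/33 ≈ -3.8921e+9 - 7.9559e+5*I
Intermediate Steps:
D(v) = 4 - 5/v
o(M) = sqrt(4 + M - 5/M) (o(M) = sqrt((4 - 5/M) + M) = sqrt(4 + M - 5/M))
(-168*(250 + (91 - m(11))) - 45662)*(o(-6*11) + 38497) = (-168*(250 + (91 - 1*11)) - 45662)*(sqrt(4 - 6*11 - 5/((-6*11))) + 38497) = (-168*(250 + (91 - 11)) - 45662)*(sqrt(4 - 66 - 5/(-66)) + 38497) = (-168*(250 + 80) - 45662)*(sqrt(4 - 66 - 5*(-1/66)) + 38497) = (-168*330 - 45662)*(sqrt(4 - 66 + 5/66) + 38497) = (-55440 - 45662)*(sqrt(-4087/66) + 38497) = -101102*(I*sqrt(269742)/66 + 38497) = -101102*(38497 + I*sqrt(269742)/66) = -3892123694 - 50551*I*sqrt(269742)/33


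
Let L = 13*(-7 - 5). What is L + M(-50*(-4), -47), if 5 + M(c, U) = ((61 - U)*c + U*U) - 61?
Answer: 23587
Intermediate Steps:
M(c, U) = -66 + U² + c*(61 - U) (M(c, U) = -5 + (((61 - U)*c + U*U) - 61) = -5 + ((c*(61 - U) + U²) - 61) = -5 + ((U² + c*(61 - U)) - 61) = -5 + (-61 + U² + c*(61 - U)) = -66 + U² + c*(61 - U))
L = -156 (L = 13*(-12) = -156)
L + M(-50*(-4), -47) = -156 + (-66 + (-47)² + 61*(-50*(-4)) - 1*(-47)*(-50*(-4))) = -156 + (-66 + 2209 + 61*(-10*(-20)) - 1*(-47)*(-10*(-20))) = -156 + (-66 + 2209 + 61*200 - 1*(-47)*200) = -156 + (-66 + 2209 + 12200 + 9400) = -156 + 23743 = 23587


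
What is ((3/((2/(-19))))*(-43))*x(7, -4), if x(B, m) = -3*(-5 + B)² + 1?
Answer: -26961/2 ≈ -13481.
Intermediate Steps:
x(B, m) = 1 - 3*(-5 + B)²
((3/((2/(-19))))*(-43))*x(7, -4) = ((3/((2/(-19))))*(-43))*(1 - 3*(-5 + 7)²) = ((3/((2*(-1/19))))*(-43))*(1 - 3*2²) = ((3/(-2/19))*(-43))*(1 - 3*4) = ((3*(-19/2))*(-43))*(1 - 12) = -57/2*(-43)*(-11) = (2451/2)*(-11) = -26961/2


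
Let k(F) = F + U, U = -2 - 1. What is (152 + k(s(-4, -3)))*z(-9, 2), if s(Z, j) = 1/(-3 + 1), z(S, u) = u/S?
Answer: -33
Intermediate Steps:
U = -3
s(Z, j) = -½ (s(Z, j) = 1/(-2) = -½)
k(F) = -3 + F (k(F) = F - 3 = -3 + F)
(152 + k(s(-4, -3)))*z(-9, 2) = (152 + (-3 - ½))*(2/(-9)) = (152 - 7/2)*(2*(-⅑)) = (297/2)*(-2/9) = -33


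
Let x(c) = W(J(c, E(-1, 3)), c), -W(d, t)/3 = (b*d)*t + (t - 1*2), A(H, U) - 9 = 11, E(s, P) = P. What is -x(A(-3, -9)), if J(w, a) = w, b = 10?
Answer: 12054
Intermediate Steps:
A(H, U) = 20 (A(H, U) = 9 + 11 = 20)
W(d, t) = 6 - 3*t - 30*d*t (W(d, t) = -3*((10*d)*t + (t - 1*2)) = -3*(10*d*t + (t - 2)) = -3*(10*d*t + (-2 + t)) = -3*(-2 + t + 10*d*t) = 6 - 3*t - 30*d*t)
x(c) = 6 - 30*c² - 3*c (x(c) = 6 - 3*c - 30*c*c = 6 - 3*c - 30*c² = 6 - 30*c² - 3*c)
-x(A(-3, -9)) = -(6 - 30*20² - 3*20) = -(6 - 30*400 - 60) = -(6 - 12000 - 60) = -1*(-12054) = 12054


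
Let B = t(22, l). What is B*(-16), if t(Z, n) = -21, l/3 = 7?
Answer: 336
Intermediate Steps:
l = 21 (l = 3*7 = 21)
B = -21
B*(-16) = -21*(-16) = 336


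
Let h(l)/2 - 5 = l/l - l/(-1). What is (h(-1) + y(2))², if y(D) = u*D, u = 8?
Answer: 676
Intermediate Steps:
h(l) = 12 + 2*l (h(l) = 10 + 2*(l/l - l/(-1)) = 10 + 2*(1 - l*(-1)) = 10 + 2*(1 + l) = 10 + (2 + 2*l) = 12 + 2*l)
y(D) = 8*D
(h(-1) + y(2))² = ((12 + 2*(-1)) + 8*2)² = ((12 - 2) + 16)² = (10 + 16)² = 26² = 676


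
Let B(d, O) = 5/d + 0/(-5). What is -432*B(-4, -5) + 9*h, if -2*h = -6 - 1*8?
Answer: 603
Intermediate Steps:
B(d, O) = 5/d (B(d, O) = 5/d + 0*(-⅕) = 5/d + 0 = 5/d)
h = 7 (h = -(-6 - 1*8)/2 = -(-6 - 8)/2 = -½*(-14) = 7)
-432*B(-4, -5) + 9*h = -432*5/(-4) + 9*7 = -432*5*(-¼) + 63 = -432*(-5)/4 + 63 = -54*(-10) + 63 = 540 + 63 = 603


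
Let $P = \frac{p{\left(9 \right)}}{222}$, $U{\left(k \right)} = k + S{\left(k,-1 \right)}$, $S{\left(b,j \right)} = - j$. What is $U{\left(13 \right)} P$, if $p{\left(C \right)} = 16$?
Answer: $\frac{112}{111} \approx 1.009$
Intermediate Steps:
$U{\left(k \right)} = 1 + k$ ($U{\left(k \right)} = k - -1 = k + 1 = 1 + k$)
$P = \frac{8}{111}$ ($P = \frac{16}{222} = 16 \cdot \frac{1}{222} = \frac{8}{111} \approx 0.072072$)
$U{\left(13 \right)} P = \left(1 + 13\right) \frac{8}{111} = 14 \cdot \frac{8}{111} = \frac{112}{111}$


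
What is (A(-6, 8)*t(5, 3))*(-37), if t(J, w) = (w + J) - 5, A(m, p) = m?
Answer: 666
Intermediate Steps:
t(J, w) = -5 + J + w (t(J, w) = (J + w) - 5 = -5 + J + w)
(A(-6, 8)*t(5, 3))*(-37) = -6*(-5 + 5 + 3)*(-37) = -6*3*(-37) = -18*(-37) = 666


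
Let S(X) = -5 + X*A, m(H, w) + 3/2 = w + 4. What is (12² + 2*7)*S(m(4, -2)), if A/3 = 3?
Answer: -79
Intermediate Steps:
A = 9 (A = 3*3 = 9)
m(H, w) = 5/2 + w (m(H, w) = -3/2 + (w + 4) = -3/2 + (4 + w) = 5/2 + w)
S(X) = -5 + 9*X (S(X) = -5 + X*9 = -5 + 9*X)
(12² + 2*7)*S(m(4, -2)) = (12² + 2*7)*(-5 + 9*(5/2 - 2)) = (144 + 14)*(-5 + 9*(½)) = 158*(-5 + 9/2) = 158*(-½) = -79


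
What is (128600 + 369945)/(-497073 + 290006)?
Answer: -498545/207067 ≈ -2.4076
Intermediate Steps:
(128600 + 369945)/(-497073 + 290006) = 498545/(-207067) = 498545*(-1/207067) = -498545/207067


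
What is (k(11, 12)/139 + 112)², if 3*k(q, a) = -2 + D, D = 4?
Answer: 2181450436/173889 ≈ 12545.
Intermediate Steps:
k(q, a) = ⅔ (k(q, a) = (-2 + 4)/3 = (⅓)*2 = ⅔)
(k(11, 12)/139 + 112)² = ((⅔)/139 + 112)² = ((⅔)*(1/139) + 112)² = (2/417 + 112)² = (46706/417)² = 2181450436/173889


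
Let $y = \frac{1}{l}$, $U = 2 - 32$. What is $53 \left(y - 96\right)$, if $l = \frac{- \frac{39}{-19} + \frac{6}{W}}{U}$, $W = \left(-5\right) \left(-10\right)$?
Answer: $- \frac{1001011}{172} \approx -5819.8$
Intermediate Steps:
$W = 50$
$U = -30$
$l = - \frac{172}{2375}$ ($l = \frac{- \frac{39}{-19} + \frac{6}{50}}{-30} = \left(\left(-39\right) \left(- \frac{1}{19}\right) + 6 \cdot \frac{1}{50}\right) \left(- \frac{1}{30}\right) = \left(\frac{39}{19} + \frac{3}{25}\right) \left(- \frac{1}{30}\right) = \frac{1032}{475} \left(- \frac{1}{30}\right) = - \frac{172}{2375} \approx -0.072421$)
$y = - \frac{2375}{172}$ ($y = \frac{1}{- \frac{172}{2375}} = - \frac{2375}{172} \approx -13.808$)
$53 \left(y - 96\right) = 53 \left(- \frac{2375}{172} - 96\right) = 53 \left(- \frac{18887}{172}\right) = - \frac{1001011}{172}$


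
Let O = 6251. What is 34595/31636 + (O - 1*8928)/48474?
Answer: 72375839/69705612 ≈ 1.0383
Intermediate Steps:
34595/31636 + (O - 1*8928)/48474 = 34595/31636 + (6251 - 1*8928)/48474 = 34595*(1/31636) + (6251 - 8928)*(1/48474) = 3145/2876 - 2677*1/48474 = 3145/2876 - 2677/48474 = 72375839/69705612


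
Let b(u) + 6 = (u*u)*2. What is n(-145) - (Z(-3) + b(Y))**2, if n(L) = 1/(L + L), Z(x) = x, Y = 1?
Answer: -14211/290 ≈ -49.003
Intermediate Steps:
b(u) = -6 + 2*u**2 (b(u) = -6 + (u*u)*2 = -6 + u**2*2 = -6 + 2*u**2)
n(L) = 1/(2*L)
n(-145) - (Z(-3) + b(Y))**2 = (1/2)/(-145) - (-3 + (-6 + 2*1**2))**2 = (1/2)*(-1/145) - (-3 + (-6 + 2*1))**2 = -1/290 - (-3 + (-6 + 2))**2 = -1/290 - (-3 - 4)**2 = -1/290 - 1*(-7)**2 = -1/290 - 1*49 = -1/290 - 49 = -14211/290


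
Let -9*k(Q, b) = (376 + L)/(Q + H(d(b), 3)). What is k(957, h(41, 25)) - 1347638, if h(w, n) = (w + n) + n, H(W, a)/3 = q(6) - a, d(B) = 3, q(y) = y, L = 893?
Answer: -433939483/322 ≈ -1.3476e+6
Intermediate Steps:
H(W, a) = 18 - 3*a (H(W, a) = 3*(6 - a) = 18 - 3*a)
h(w, n) = w + 2*n (h(w, n) = (n + w) + n = w + 2*n)
k(Q, b) = -141/(9 + Q) (k(Q, b) = -(376 + 893)/(9*(Q + (18 - 3*3))) = -141/(Q + (18 - 9)) = -141/(Q + 9) = -141/(9 + Q))
k(957, h(41, 25)) - 1347638 = -141/(9 + 957) - 1347638 = -141/966 - 1347638 = -141*1/966 - 1347638 = -47/322 - 1347638 = -433939483/322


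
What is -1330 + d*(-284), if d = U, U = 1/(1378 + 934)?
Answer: -768811/578 ≈ -1330.1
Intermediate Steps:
U = 1/2312 ≈ 0.00043253
d = 1/2312 ≈ 0.00043253
-1330 + d*(-284) = -1330 + (1/2312)*(-284) = -1330 - 71/578 = -768811/578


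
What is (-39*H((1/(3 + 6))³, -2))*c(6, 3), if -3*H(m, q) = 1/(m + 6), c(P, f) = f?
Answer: 28431/4375 ≈ 6.4985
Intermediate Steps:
H(m, q) = -1/(3*(6 + m)) (H(m, q) = -1/(3*(m + 6)) = -1/(3*(6 + m)))
(-39*H((1/(3 + 6))³, -2))*c(6, 3) = -(-39)/(18 + 3*(1/(3 + 6))³)*3 = -(-39)/(18 + 3*(1/9)³)*3 = -(-39)/(18 + 3*(⅑)³)*3 = -(-39)/(18 + 3*(1/729))*3 = -(-39)/(18 + 1/243)*3 = -(-39)/4375/243*3 = -(-39)*243/4375*3 = -39*(-243/4375)*3 = (9477/4375)*3 = 28431/4375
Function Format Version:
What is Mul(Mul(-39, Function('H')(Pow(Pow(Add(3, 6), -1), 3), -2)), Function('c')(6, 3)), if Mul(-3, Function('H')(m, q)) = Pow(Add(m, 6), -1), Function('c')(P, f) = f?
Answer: Rational(28431, 4375) ≈ 6.4985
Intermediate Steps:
Function('H')(m, q) = Mul(Rational(-1, 3), Pow(Add(6, m), -1)) (Function('H')(m, q) = Mul(Rational(-1, 3), Pow(Add(m, 6), -1)) = Mul(Rational(-1, 3), Pow(Add(6, m), -1)))
Mul(Mul(-39, Function('H')(Pow(Pow(Add(3, 6), -1), 3), -2)), Function('c')(6, 3)) = Mul(Mul(-39, Mul(-1, Pow(Add(18, Mul(3, Pow(Pow(Add(3, 6), -1), 3))), -1))), 3) = Mul(Mul(-39, Mul(-1, Pow(Add(18, Mul(3, Pow(Pow(9, -1), 3))), -1))), 3) = Mul(Mul(-39, Mul(-1, Pow(Add(18, Mul(3, Pow(Rational(1, 9), 3))), -1))), 3) = Mul(Mul(-39, Mul(-1, Pow(Add(18, Mul(3, Rational(1, 729))), -1))), 3) = Mul(Mul(-39, Mul(-1, Pow(Add(18, Rational(1, 243)), -1))), 3) = Mul(Mul(-39, Mul(-1, Pow(Rational(4375, 243), -1))), 3) = Mul(Mul(-39, Mul(-1, Rational(243, 4375))), 3) = Mul(Mul(-39, Rational(-243, 4375)), 3) = Mul(Rational(9477, 4375), 3) = Rational(28431, 4375)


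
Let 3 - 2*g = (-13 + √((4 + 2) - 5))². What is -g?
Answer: 141/2 ≈ 70.500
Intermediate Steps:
g = -141/2 (g = 3/2 - (-13 + √((4 + 2) - 5))²/2 = 3/2 - (-13 + √(6 - 5))²/2 = 3/2 - (-13 + √1)²/2 = 3/2 - (-13 + 1)²/2 = 3/2 - ½*(-12)² = 3/2 - ½*144 = 3/2 - 72 = -141/2 ≈ -70.500)
-g = -1*(-141/2) = 141/2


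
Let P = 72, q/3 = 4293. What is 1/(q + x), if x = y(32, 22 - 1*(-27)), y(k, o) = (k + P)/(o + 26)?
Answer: 75/966029 ≈ 7.7637e-5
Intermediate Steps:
q = 12879 (q = 3*4293 = 12879)
y(k, o) = (72 + k)/(26 + o) (y(k, o) = (k + 72)/(o + 26) = (72 + k)/(26 + o))
x = 104/75 (x = (72 + 32)/(26 + (22 - 1*(-27))) = 104/(26 + (22 + 27)) = 104/(26 + 49) = 104/75 ≈ 1.3867)
1/(q + x) = 1/(12879 + 104/75) = 1/(966029/75) = 75/966029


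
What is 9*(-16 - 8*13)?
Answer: -1080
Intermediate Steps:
9*(-16 - 8*13) = 9*(-16 - 104) = 9*(-120) = -1080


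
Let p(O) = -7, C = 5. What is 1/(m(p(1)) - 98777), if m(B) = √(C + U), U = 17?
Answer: -98777/9756895707 - √22/9756895707 ≈ -1.0124e-5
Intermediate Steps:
m(B) = √22 (m(B) = √(5 + 17) = √22)
1/(m(p(1)) - 98777) = 1/(√22 - 98777) = 1/(-98777 + √22)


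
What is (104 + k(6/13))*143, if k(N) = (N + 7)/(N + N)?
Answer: 192335/12 ≈ 16028.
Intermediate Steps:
k(N) = (7 + N)/(2*N) (k(N) = (7 + N)/((2*N)) = (7 + N)*(1/(2*N)) = (7 + N)/(2*N))
(104 + k(6/13))*143 = (104 + (7 + 6/13)/(2*((6/13))))*143 = (104 + (7 + 6*(1/13))/(2*((6*(1/13)))))*143 = (104 + (7 + 6/13)/(2*(6/13)))*143 = (104 + (1/2)*(13/6)*(97/13))*143 = (104 + 97/12)*143 = (1345/12)*143 = 192335/12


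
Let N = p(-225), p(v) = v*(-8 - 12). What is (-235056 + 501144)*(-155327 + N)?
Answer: -40133254776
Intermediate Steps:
p(v) = -20*v (p(v) = v*(-20) = -20*v)
N = 4500 (N = -20*(-225) = 4500)
(-235056 + 501144)*(-155327 + N) = (-235056 + 501144)*(-155327 + 4500) = 266088*(-150827) = -40133254776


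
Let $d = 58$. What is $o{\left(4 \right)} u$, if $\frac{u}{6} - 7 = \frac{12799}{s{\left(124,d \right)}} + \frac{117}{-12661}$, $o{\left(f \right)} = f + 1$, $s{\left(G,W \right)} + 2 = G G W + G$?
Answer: $\frac{79106772439}{376424191} \approx 210.15$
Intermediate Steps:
$s{\left(G,W \right)} = -2 + G + W G^{2}$ ($s{\left(G,W \right)} = -2 + \left(G G W + G\right) = -2 + \left(G^{2} W + G\right) = -2 + \left(W G^{2} + G\right) = -2 + \left(G + W G^{2}\right) = -2 + G + W G^{2}$)
$o{\left(f \right)} = 1 + f$
$u = \frac{79106772439}{1882120955}$ ($u = 42 + 6 \left(\frac{12799}{-2 + 124 + 58 \cdot 124^{2}} + \frac{117}{-12661}\right) = 42 + 6 \left(\frac{12799}{-2 + 124 + 58 \cdot 15376} + 117 \left(- \frac{1}{12661}\right)\right) = 42 + 6 \left(\frac{12799}{-2 + 124 + 891808} - \frac{117}{12661}\right) = 42 + 6 \left(\frac{12799}{891930} - \frac{117}{12661}\right) = 42 + 6 \cdot \frac{57692329}{11292725730} = 42 + \frac{57692329}{1882120955} = \frac{79106772439}{1882120955} \approx 42.031$)
$o{\left(4 \right)} u = \left(1 + 4\right) \frac{79106772439}{1882120955} = 5 \cdot \frac{79106772439}{1882120955} = \frac{79106772439}{376424191}$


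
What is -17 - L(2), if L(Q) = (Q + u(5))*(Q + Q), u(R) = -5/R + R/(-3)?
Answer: -43/3 ≈ -14.333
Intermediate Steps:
u(R) = -5/R - R/3 (u(R) = -5/R + R*(-⅓) = -5/R - R/3)
L(Q) = 2*Q*(-8/3 + Q) (L(Q) = (Q + (-5/5 - ⅓*5))*(Q + Q) = (Q + (-5*⅕ - 5/3))*(2*Q) = (Q + (-1 - 5/3))*(2*Q) = (Q - 8/3)*(2*Q) = (-8/3 + Q)*(2*Q) = 2*Q*(-8/3 + Q))
-17 - L(2) = -17 - 2*2*(-8 + 3*2)/3 = -17 - 2*2*(-8 + 6)/3 = -17 - 2*2*(-2)/3 = -17 - 1*(-8/3) = -17 + 8/3 = -43/3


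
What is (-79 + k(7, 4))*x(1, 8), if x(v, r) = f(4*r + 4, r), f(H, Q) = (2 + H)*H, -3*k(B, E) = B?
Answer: -111264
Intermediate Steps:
k(B, E) = -B/3
f(H, Q) = H*(2 + H)
x(v, r) = (4 + 4*r)*(6 + 4*r) (x(v, r) = (4*r + 4)*(2 + (4*r + 4)) = (4 + 4*r)*(2 + (4 + 4*r)) = (4 + 4*r)*(6 + 4*r))
(-79 + k(7, 4))*x(1, 8) = (-79 - ⅓*7)*(8*(1 + 8)*(3 + 2*8)) = (-79 - 7/3)*(8*9*(3 + 16)) = -1952*9*19/3 = -244/3*1368 = -111264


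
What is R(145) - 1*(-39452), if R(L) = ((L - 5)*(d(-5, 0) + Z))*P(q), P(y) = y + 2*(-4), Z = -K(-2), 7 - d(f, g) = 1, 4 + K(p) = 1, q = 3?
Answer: 33152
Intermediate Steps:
K(p) = -3 (K(p) = -4 + 1 = -3)
d(f, g) = 6 (d(f, g) = 7 - 1*1 = 7 - 1 = 6)
Z = 3 (Z = -1*(-3) = 3)
P(y) = -8 + y (P(y) = y - 8 = -8 + y)
R(L) = 225 - 45*L (R(L) = ((L - 5)*(6 + 3))*(-8 + 3) = ((-5 + L)*9)*(-5) = (-45 + 9*L)*(-5) = 225 - 45*L)
R(145) - 1*(-39452) = (225 - 45*145) - 1*(-39452) = (225 - 6525) + 39452 = -6300 + 39452 = 33152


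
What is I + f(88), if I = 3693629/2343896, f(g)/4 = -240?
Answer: -2246446531/2343896 ≈ -958.42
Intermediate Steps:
f(g) = -960 (f(g) = 4*(-240) = -960)
I = 3693629/2343896 (I = 3693629*(1/2343896) = 3693629/2343896 ≈ 1.5758)
I + f(88) = 3693629/2343896 - 960 = -2246446531/2343896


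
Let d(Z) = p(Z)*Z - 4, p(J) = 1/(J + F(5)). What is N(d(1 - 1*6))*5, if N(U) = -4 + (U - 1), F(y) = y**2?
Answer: -185/4 ≈ -46.250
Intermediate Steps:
p(J) = 1/(25 + J) (p(J) = 1/(J + 5**2) = 1/(J + 25) = 1/(25 + J))
d(Z) = -4 + Z/(25 + Z) (d(Z) = Z/(25 + Z) - 4 = -4 + Z/(25 + Z))
N(U) = -5 + U (N(U) = -4 + (-1 + U) = -5 + U)
N(d(1 - 1*6))*5 = (-5 + (-100 - 3*(1 - 1*6))/(25 + (1 - 1*6)))*5 = (-5 + (-100 - 3*(1 - 6))/(25 + (1 - 6)))*5 = (-5 + (-100 - 3*(-5))/(25 - 5))*5 = (-5 + (-100 + 15)/20)*5 = (-5 + (1/20)*(-85))*5 = (-5 - 17/4)*5 = -37/4*5 = -185/4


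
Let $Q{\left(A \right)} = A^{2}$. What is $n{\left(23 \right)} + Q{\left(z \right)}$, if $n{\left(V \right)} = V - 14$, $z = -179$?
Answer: $32050$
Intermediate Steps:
$n{\left(V \right)} = -14 + V$ ($n{\left(V \right)} = V - 14 = -14 + V$)
$n{\left(23 \right)} + Q{\left(z \right)} = \left(-14 + 23\right) + \left(-179\right)^{2} = 9 + 32041 = 32050$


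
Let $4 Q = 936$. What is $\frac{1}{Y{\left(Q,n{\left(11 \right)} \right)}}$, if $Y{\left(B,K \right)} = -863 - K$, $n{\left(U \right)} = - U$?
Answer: $- \frac{1}{852} \approx -0.0011737$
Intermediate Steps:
$Q = 234$ ($Q = \frac{1}{4} \cdot 936 = 234$)
$\frac{1}{Y{\left(Q,n{\left(11 \right)} \right)}} = \frac{1}{-863 - \left(-1\right) 11} = \frac{1}{-863 - -11} = \frac{1}{-863 + 11} = \frac{1}{-852} = - \frac{1}{852}$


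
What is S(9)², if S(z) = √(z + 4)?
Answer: 13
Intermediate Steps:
S(z) = √(4 + z)
S(9)² = (√(4 + 9))² = (√13)² = 13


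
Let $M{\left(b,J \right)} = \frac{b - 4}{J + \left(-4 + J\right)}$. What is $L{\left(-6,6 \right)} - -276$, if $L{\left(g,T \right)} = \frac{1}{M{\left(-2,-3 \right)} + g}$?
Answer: $\frac{7447}{27} \approx 275.81$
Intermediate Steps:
$M{\left(b,J \right)} = \frac{-4 + b}{-4 + 2 J}$
$L{\left(g,T \right)} = \frac{1}{\frac{3}{5} + g}$ ($L{\left(g,T \right)} = \frac{1}{\frac{-4 - 2}{2 \left(-2 - 3\right)} + g} = \frac{1}{\frac{1}{2} \frac{1}{-5} \left(-6\right) + g} = \frac{1}{\frac{1}{2} \left(- \frac{1}{5}\right) \left(-6\right) + g} = \frac{1}{\frac{3}{5} + g}$)
$L{\left(-6,6 \right)} - -276 = \frac{5}{3 + 5 \left(-6\right)} - -276 = \frac{5}{3 - 30} + 276 = \frac{5}{-27} + 276 = 5 \left(- \frac{1}{27}\right) + 276 = - \frac{5}{27} + 276 = \frac{7447}{27}$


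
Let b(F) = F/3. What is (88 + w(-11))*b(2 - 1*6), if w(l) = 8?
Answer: -128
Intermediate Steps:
b(F) = F/3 (b(F) = F*(1/3) = F/3)
(88 + w(-11))*b(2 - 1*6) = (88 + 8)*((2 - 1*6)/3) = 96*((2 - 6)/3) = 96*((1/3)*(-4)) = 96*(-4/3) = -128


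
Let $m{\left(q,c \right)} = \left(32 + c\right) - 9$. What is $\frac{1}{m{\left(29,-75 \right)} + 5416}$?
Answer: $\frac{1}{5364} \approx 0.00018643$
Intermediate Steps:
$m{\left(q,c \right)} = 23 + c$
$\frac{1}{m{\left(29,-75 \right)} + 5416} = \frac{1}{\left(23 - 75\right) + 5416} = \frac{1}{-52 + 5416} = \frac{1}{5364}$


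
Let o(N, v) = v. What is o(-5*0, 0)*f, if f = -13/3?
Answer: 0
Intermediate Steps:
f = -13/3 (f = -13*⅓ = -13/3 ≈ -4.3333)
o(-5*0, 0)*f = 0*(-13/3) = 0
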